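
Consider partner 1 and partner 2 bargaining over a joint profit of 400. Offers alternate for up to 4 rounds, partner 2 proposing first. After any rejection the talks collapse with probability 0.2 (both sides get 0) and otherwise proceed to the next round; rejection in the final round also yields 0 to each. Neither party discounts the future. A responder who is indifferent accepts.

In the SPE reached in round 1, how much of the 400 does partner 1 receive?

Round 4 (partner 1 proposes): rejection yields 0 for partner 2; partner 1 offers 0 and keeps 400.
Round 3 (partner 2 proposes): rejecting gives partner 1 an expected 0.8 × 400 = 320. Partner 2 offers 320 and keeps 400 − 320 = 80.
Round 2 (partner 1 proposes): rejecting gives partner 2 an expected 0.8 × 80 = 64. Partner 1 offers 64 and keeps 400 − 64 = 336.
Round 1 (partner 2 proposes): rejecting gives partner 1 an expected 0.8 × 336 = 268.8, so partner 2 offers 268.8, keeping 131.2.

268.8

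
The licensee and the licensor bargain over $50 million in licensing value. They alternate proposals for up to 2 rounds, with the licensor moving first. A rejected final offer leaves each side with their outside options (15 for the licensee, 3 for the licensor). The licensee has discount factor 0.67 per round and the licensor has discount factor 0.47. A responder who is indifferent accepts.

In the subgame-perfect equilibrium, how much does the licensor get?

Round 2 (the licensee proposes): the licensor gets 3 if talks fail, so the licensee offers 3 and keeps 47.
Round 1 (the licensor proposes): the licensee can get 47 next round, worth 0.67 × 47 = 31.49 now. The licensor offers 31.49 and keeps 50 − 31.49 = 18.51.

18.51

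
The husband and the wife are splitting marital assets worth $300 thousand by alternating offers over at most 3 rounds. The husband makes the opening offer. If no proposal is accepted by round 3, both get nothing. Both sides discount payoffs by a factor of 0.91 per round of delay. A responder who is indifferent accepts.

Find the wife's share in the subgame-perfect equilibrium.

Solve by backward induction from round 3.
Round 3 (the husband proposes): rejection yields 0 for the wife; the husband offers 0 and keeps 300.
Round 2 (the wife proposes): the husband can get 300 next round, worth 0.91 × 300 = 273 now. The wife offers 273 and keeps 300 − 273 = 27.
Round 1 (the husband proposes): the wife can get 27 next round, worth 0.91 × 27 = 24.57 now. The husband offers 24.57 and keeps 300 − 24.57 = 275.43.

24.57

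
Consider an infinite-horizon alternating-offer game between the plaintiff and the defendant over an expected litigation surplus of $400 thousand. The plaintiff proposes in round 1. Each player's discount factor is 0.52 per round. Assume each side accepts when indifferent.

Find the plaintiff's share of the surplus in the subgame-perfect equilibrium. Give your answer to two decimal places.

Let x be the plaintiff's share when the plaintiff proposes and y be the defendant's share when the defendant proposes.
The defendant accepts iff offered ≥ 0.52·y, so x = 400 − 0.52y. Symmetrically y = 400 − 0.52x.
Substituting: x = 400 − 0.52(400 − 0.52x), giving x(1 − 0.52·0.52) = 400(1 − 0.52).
So x = 400 × 0.48 / 0.7296 ≈ 263.1579, and the defendant receives 400 − x ≈ 136.8421.

263.16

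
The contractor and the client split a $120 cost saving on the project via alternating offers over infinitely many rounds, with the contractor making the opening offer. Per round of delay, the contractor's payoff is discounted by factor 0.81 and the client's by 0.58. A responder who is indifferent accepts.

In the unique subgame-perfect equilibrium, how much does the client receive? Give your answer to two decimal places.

Let x be the contractor's share when the contractor proposes and y be the client's share when the client proposes.
The client accepts iff offered ≥ 0.58·y, so x = 120 − 0.58y. Symmetrically y = 120 − 0.81x.
Substituting: x = 120 − 0.58(120 − 0.81x), giving x(1 − 0.81·0.58) = 120(1 − 0.58).
So x = 120 × 0.42 / 0.5302 ≈ 95.0585, and the client receives 120 − x ≈ 24.9415.

24.94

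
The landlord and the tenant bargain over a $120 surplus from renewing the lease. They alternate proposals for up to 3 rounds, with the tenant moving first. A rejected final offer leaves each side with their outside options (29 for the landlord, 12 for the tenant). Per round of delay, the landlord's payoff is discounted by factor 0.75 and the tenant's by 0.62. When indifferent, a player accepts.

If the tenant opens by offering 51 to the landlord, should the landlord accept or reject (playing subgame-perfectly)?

Work out the landlord's continuation value if the offer is rejected.
Round 3 (the tenant proposes): the landlord gets 29 if talks fail, so the tenant offers 29 and keeps 91.
Round 2 (the landlord proposes): the tenant can get 91 next round, worth 0.62 × 91 = 56.42 now, so the landlord offers 56.42, keeping 63.58.
So by rejecting in round 1, the landlord gets 63.58 next round, worth 0.75 × 63.58 = 47.685 now.
Offer 51 ≥ 47.685, so the landlord accepts.

Accept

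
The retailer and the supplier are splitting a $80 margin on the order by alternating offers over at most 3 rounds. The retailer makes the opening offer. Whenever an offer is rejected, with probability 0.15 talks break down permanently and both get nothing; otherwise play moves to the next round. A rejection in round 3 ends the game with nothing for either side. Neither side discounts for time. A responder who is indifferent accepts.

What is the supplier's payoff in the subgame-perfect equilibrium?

10.2

Round 3 (the retailer proposes): rejection yields 0 for the supplier; the retailer offers 0 and keeps 80.
Round 2 (the supplier proposes): rejecting gives the retailer an expected 0.85 × 80 = 68; the supplier offers that and keeps 12.
Round 1 (the retailer proposes): rejecting gives the supplier an expected 0.85 × 12 = 10.2; the retailer offers that and keeps 69.8.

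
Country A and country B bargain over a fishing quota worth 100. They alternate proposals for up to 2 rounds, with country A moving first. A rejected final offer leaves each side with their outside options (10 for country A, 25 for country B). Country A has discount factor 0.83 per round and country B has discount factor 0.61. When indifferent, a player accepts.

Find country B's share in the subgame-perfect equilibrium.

54.9

Round 2 (country B proposes): country A gets 10 if talks fail, so country B offers 10 and keeps 90.
Round 1 (country A proposes): country B can get 90 next round, worth 0.61 × 90 = 54.9 now. Country A offers 54.9 and keeps 100 − 54.9 = 45.1.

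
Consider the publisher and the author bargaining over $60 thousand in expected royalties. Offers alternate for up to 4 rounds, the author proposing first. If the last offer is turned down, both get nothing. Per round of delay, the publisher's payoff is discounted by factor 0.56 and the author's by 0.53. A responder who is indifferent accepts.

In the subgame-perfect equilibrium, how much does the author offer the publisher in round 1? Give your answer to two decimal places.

25.76

By backward induction:
Round 4 (the publisher proposes): the author will accept anything ≥ 0, so the publisher offers 0 and keeps 60.
Round 3 (the author proposes): the publisher can get 60 next round, worth 0.56 × 60 = 33.6 now, so the author offers 33.6, keeping 26.4.
Round 2 (the publisher proposes): the author can get 26.4 next round, worth 0.53 × 26.4 = 13.992 now, so the publisher offers 13.992, keeping 46.008.
Round 1 (the author proposes): the publisher can get 46.008 next round, worth 0.56 × 46.008 = 25.76448 now, so the author offers 25.76448, keeping 34.23552.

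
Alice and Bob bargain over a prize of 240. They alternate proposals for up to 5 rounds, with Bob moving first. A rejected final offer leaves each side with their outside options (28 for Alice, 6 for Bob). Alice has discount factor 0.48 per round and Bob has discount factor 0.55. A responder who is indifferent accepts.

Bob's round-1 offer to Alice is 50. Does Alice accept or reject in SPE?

Reject

Round 5 (Bob proposes): Alice gets 28 if talks fail, so Bob offers 28 and keeps 212.
Round 4 (Alice proposes): Bob can get 212 next round, worth 0.55 × 212 = 116.6 now; Alice offers that and keeps 123.4.
Round 3 (Bob proposes): Alice can get 123.4 next round, worth 0.48 × 123.4 = 59.232 now; Bob offers that and keeps 180.768.
Round 2 (Alice proposes): Bob can get 180.768 next round, worth 0.55 × 180.768 = 99.4224 now, so Alice offers 99.4224, keeping 140.5776.
So by rejecting in round 1, Alice gets 140.5776 next round, worth 0.48 × 140.5776 = 67.477248 now.
Offer 50 < 67.477248, so Alice rejects.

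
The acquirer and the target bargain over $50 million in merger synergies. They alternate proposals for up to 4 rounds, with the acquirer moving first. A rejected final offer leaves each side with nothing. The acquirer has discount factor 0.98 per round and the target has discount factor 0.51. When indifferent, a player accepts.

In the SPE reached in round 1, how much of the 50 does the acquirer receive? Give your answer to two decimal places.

36.75

Round 4 (the target proposes): rejection yields 0 for the acquirer; the target offers 0 and keeps 50.
Round 3 (the acquirer proposes): the target can get 50 next round, worth 0.51 × 50 = 25.5 now. The acquirer offers 25.5 and keeps 50 − 25.5 = 24.5.
Round 2 (the target proposes): the acquirer can get 24.5 next round, worth 0.98 × 24.5 = 24.01 now, so the target offers 24.01, keeping 25.99.
Round 1 (the acquirer proposes): the target can get 25.99 next round, worth 0.51 × 25.99 = 13.2549 now. The acquirer offers 13.2549 and keeps 50 − 13.2549 = 36.7451.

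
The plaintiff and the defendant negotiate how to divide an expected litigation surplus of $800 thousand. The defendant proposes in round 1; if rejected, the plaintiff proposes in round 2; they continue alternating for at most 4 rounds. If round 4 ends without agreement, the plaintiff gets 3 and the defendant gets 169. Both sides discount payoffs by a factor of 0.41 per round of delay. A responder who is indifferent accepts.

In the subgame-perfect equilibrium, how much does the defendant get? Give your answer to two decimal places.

Solve by backward induction from round 4.
Round 4 (the plaintiff proposes): the defendant gets 169 if talks fail, so the plaintiff offers 169 and keeps 631.
Round 3 (the defendant proposes): the plaintiff can get 631 next round, worth 0.41 × 631 = 258.71 now, so the defendant offers 258.71, keeping 541.29.
Round 2 (the plaintiff proposes): the defendant can get 541.29 next round, worth 0.41 × 541.29 = 221.9289 now, so the plaintiff offers 221.9289, keeping 578.0711.
Round 1 (the defendant proposes): the plaintiff can get 578.0711 next round, worth 0.41 × 578.0711 = 237.009151 now. The defendant offers 237.009151 and keeps 800 − 237.009151 = 562.990849.

562.99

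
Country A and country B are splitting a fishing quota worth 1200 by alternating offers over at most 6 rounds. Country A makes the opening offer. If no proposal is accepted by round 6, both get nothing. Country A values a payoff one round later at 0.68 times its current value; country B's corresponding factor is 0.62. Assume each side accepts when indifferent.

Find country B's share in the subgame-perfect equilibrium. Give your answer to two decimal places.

470.70

Round 6 (country B proposes): country A will accept anything ≥ 0, so country B offers 0 and keeps 1200.
Round 5 (country A proposes): country B can get 1200 next round, worth 0.62 × 1200 = 744 now. Country A offers 744 and keeps 1200 − 744 = 456.
Round 4 (country B proposes): country A can get 456 next round, worth 0.68 × 456 = 310.08 now, so country B offers 310.08, keeping 889.92.
Round 3 (country A proposes): country B can get 889.92 next round, worth 0.62 × 889.92 = 551.7504 now. Country A offers 551.7504 and keeps 1200 − 551.7504 = 648.2496.
Round 2 (country B proposes): country A can get 648.2496 next round, worth 0.68 × 648.2496 = 440.809728 now; country B offers that and keeps 759.190272.
Round 1 (country A proposes): country B can get 759.190272 next round, worth 0.62 × 759.190272 = 470.69796864 now. Country A offers 470.69796864 and keeps 1200 − 470.69796864 = 729.30203136.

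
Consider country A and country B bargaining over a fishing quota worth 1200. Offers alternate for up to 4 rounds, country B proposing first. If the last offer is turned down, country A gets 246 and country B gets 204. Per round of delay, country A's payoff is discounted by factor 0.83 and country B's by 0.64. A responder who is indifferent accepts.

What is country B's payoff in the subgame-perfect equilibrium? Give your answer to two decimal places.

Round 4 (country A proposes): country B gets 204 if talks fail, so country A offers 204 and keeps 996.
Round 3 (country B proposes): country A can get 996 next round, worth 0.83 × 996 = 826.68 now; country B offers that and keeps 373.32.
Round 2 (country A proposes): country B can get 373.32 next round, worth 0.64 × 373.32 = 238.9248 now. Country A offers 238.9248 and keeps 1200 − 238.9248 = 961.0752.
Round 1 (country B proposes): country A can get 961.0752 next round, worth 0.83 × 961.0752 = 797.692416 now. Country B offers 797.692416 and keeps 1200 − 797.692416 = 402.307584.

402.31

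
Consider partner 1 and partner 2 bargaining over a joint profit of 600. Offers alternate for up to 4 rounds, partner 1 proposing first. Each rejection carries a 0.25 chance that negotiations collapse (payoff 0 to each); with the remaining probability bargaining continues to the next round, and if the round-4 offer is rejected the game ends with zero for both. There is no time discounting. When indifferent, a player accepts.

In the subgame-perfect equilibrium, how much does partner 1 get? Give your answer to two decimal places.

Round 4 (partner 2 proposes): partner 1 will accept anything ≥ 0, so partner 2 offers 0 and keeps 600.
Round 3 (partner 1 proposes): rejecting gives partner 2 an expected 0.75 × 600 = 450. Partner 1 offers 450 and keeps 600 − 450 = 150.
Round 2 (partner 2 proposes): rejecting gives partner 1 an expected 0.75 × 150 = 112.5. Partner 2 offers 112.5 and keeps 600 − 112.5 = 487.5.
Round 1 (partner 1 proposes): rejecting gives partner 2 an expected 0.75 × 487.5 = 365.625; partner 1 offers that and keeps 234.375.

234.38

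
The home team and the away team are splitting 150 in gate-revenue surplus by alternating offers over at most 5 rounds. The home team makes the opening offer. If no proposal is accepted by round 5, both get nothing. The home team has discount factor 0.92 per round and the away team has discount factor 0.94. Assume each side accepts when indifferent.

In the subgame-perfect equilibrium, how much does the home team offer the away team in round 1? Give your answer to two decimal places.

21.03

Round 5 (the home team proposes): rejection yields 0 for the away team; the home team offers 0 and keeps 150.
Round 4 (the away team proposes): the home team can get 150 next round, worth 0.92 × 150 = 138 now, so the away team offers 138, keeping 12.
Round 3 (the home team proposes): the away team can get 12 next round, worth 0.94 × 12 = 11.28 now, so the home team offers 11.28, keeping 138.72.
Round 2 (the away team proposes): the home team can get 138.72 next round, worth 0.92 × 138.72 = 127.6224 now. The away team offers 127.6224 and keeps 150 − 127.6224 = 22.3776.
Round 1 (the home team proposes): the away team can get 22.3776 next round, worth 0.94 × 22.3776 = 21.034944 now, so the home team offers 21.034944, keeping 128.965056.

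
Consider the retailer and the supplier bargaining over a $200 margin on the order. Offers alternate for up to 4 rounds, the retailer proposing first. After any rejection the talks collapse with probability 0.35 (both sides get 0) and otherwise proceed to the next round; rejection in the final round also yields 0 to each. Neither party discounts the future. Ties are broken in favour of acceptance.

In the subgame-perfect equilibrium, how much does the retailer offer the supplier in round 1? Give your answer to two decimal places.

100.43

By backward induction:
Round 4 (the supplier proposes): rejection yields 0 for the retailer; the supplier offers 0 and keeps 200.
Round 3 (the retailer proposes): rejecting gives the supplier an expected 0.65 × 200 = 130; the retailer offers that and keeps 70.
Round 2 (the supplier proposes): rejecting gives the retailer an expected 0.65 × 70 = 45.5, so the supplier offers 45.5, keeping 154.5.
Round 1 (the retailer proposes): rejecting gives the supplier an expected 0.65 × 154.5 = 100.425, so the retailer offers 100.425, keeping 99.575.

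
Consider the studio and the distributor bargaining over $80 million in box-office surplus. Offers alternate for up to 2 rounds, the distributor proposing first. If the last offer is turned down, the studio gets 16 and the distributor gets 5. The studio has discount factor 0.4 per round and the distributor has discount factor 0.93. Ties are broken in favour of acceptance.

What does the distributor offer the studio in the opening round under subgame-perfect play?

Round 2 (the studio proposes): the distributor gets 5 if talks fail, so the studio offers 5 and keeps 75.
Round 1 (the distributor proposes): the studio can get 75 next round, worth 0.4 × 75 = 30 now. The distributor offers 30 and keeps 80 − 30 = 50.

30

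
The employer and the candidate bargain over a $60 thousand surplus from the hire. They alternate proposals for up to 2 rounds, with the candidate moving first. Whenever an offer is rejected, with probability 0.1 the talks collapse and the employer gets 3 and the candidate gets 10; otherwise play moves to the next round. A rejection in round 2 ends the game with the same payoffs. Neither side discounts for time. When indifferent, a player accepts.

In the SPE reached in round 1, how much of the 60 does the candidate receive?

Round 2 (the employer proposes): the candidate gets 10 if talks fail, so the employer offers 10 and keeps 50.
Round 1 (the candidate proposes): rejecting gives the employer an expected 0.9 × 50 + 0.1 × 3 = 45.3. The candidate offers 45.3 and keeps 60 − 45.3 = 14.7.

14.7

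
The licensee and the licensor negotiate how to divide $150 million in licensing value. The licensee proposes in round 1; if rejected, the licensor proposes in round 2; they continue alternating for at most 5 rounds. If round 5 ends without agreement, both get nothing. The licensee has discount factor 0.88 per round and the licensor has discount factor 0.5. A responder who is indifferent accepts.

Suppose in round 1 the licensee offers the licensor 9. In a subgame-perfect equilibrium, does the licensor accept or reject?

Reject

Work out the licensor's continuation value if the offer is rejected.
Round 5 (the licensee proposes): the licensor will accept anything ≥ 0, so the licensee offers 0 and keeps 150.
Round 4 (the licensor proposes): the licensee can get 150 next round, worth 0.88 × 150 = 132 now; the licensor offers that and keeps 18.
Round 3 (the licensee proposes): the licensor can get 18 next round, worth 0.5 × 18 = 9 now; the licensee offers that and keeps 141.
Round 2 (the licensor proposes): the licensee can get 141 next round, worth 0.88 × 141 = 124.08 now; the licensor offers that and keeps 25.92.
So by rejecting in round 1, the licensor gets 25.92 next round, worth 0.5 × 25.92 = 12.96 now.
Offer 9 < 12.96, so the licensor rejects.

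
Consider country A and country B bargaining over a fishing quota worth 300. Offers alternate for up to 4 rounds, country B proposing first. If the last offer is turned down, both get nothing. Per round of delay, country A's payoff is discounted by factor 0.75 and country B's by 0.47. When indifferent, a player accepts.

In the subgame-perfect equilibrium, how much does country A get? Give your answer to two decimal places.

Round 4 (country A proposes): country B will accept anything ≥ 0, so country A offers 0 and keeps 300.
Round 3 (country B proposes): country A can get 300 next round, worth 0.75 × 300 = 225 now, so country B offers 225, keeping 75.
Round 2 (country A proposes): country B can get 75 next round, worth 0.47 × 75 = 35.25 now, so country A offers 35.25, keeping 264.75.
Round 1 (country B proposes): country A can get 264.75 next round, worth 0.75 × 264.75 = 198.5625 now; country B offers that and keeps 101.4375.

198.56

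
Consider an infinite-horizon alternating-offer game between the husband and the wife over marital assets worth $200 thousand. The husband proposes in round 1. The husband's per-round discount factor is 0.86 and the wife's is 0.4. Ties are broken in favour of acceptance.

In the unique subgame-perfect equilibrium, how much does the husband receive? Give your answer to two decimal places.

Let x be the husband's share when the husband proposes and y be the wife's share when the wife proposes.
The wife accepts iff offered ≥ 0.4·y, so x = 200 − 0.4y. Symmetrically y = 200 − 0.86x.
Substituting: x = 200 − 0.4(200 − 0.86x), giving x(1 − 0.86·0.4) = 200(1 − 0.4).
So x = 200 × 0.6 / 0.656 ≈ 182.9268, and the wife receives 200 − x ≈ 17.0732.

182.93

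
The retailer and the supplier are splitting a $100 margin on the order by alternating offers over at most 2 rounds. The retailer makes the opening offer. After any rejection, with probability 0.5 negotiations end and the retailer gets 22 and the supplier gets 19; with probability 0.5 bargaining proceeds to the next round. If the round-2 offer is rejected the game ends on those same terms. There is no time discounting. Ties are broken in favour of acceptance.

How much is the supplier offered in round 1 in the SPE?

Round 2 (the supplier proposes): the retailer gets 22 if talks fail, so the supplier offers 22 and keeps 78.
Round 1 (the retailer proposes): rejecting gives the supplier an expected 0.5 × 78 + 0.5 × 19 = 48.5. The retailer offers 48.5 and keeps 100 − 48.5 = 51.5.

48.5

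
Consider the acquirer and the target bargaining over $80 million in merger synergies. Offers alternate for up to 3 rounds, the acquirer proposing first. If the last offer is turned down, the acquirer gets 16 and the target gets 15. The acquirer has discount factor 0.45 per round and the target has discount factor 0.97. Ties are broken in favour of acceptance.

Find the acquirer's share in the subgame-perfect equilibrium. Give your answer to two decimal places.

30.77

Round 3 (the acquirer proposes): the target gets 15 if talks fail, so the acquirer offers 15 and keeps 65.
Round 2 (the target proposes): the acquirer can get 65 next round, worth 0.45 × 65 = 29.25 now; the target offers that and keeps 50.75.
Round 1 (the acquirer proposes): the target can get 50.75 next round, worth 0.97 × 50.75 = 49.2275 now. The acquirer offers 49.2275 and keeps 80 − 49.2275 = 30.7725.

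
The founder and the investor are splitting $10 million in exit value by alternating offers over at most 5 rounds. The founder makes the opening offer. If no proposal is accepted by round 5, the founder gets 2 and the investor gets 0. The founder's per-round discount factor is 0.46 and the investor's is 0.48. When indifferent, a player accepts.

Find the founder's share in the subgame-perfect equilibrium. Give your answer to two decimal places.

6.84

Round 5 (the founder proposes): rejection yields 0 for the investor; the founder offers 0 and keeps 10.
Round 4 (the investor proposes): the founder can get 10 next round, worth 0.46 × 10 = 4.6 now; the investor offers that and keeps 5.4.
Round 3 (the founder proposes): the investor can get 5.4 next round, worth 0.48 × 5.4 = 2.592 now. The founder offers 2.592 and keeps 10 − 2.592 = 7.408.
Round 2 (the investor proposes): the founder can get 7.408 next round, worth 0.46 × 7.408 = 3.40768 now; the investor offers that and keeps 6.59232.
Round 1 (the founder proposes): the investor can get 6.59232 next round, worth 0.48 × 6.59232 = 3.1643136 now; the founder offers that and keeps 6.8356864.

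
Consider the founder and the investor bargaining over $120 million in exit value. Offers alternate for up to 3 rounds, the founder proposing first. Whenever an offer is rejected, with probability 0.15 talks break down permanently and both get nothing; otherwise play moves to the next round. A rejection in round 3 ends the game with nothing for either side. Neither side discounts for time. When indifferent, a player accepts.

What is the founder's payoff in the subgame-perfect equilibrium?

104.7

Round 3 (the founder proposes): the investor will accept anything ≥ 0, so the founder offers 0 and keeps 120.
Round 2 (the investor proposes): rejecting gives the founder an expected 0.85 × 120 = 102, so the investor offers 102, keeping 18.
Round 1 (the founder proposes): rejecting gives the investor an expected 0.85 × 18 = 15.3. The founder offers 15.3 and keeps 120 − 15.3 = 104.7.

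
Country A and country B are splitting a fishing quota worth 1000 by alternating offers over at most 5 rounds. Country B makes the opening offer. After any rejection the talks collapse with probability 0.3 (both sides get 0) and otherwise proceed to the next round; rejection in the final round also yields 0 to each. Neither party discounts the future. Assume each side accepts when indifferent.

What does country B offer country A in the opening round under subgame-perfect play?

312.9

By backward induction:
Round 5 (country B proposes): rejection yields 0 for country A; country B offers 0 and keeps 1000.
Round 4 (country A proposes): rejecting gives country B an expected 0.7 × 1000 = 700. Country A offers 700 and keeps 1000 − 700 = 300.
Round 3 (country B proposes): rejecting gives country A an expected 0.7 × 300 = 210, so country B offers 210, keeping 790.
Round 2 (country A proposes): rejecting gives country B an expected 0.7 × 790 = 553, so country A offers 553, keeping 447.
Round 1 (country B proposes): rejecting gives country A an expected 0.7 × 447 = 312.9, so country B offers 312.9, keeping 687.1.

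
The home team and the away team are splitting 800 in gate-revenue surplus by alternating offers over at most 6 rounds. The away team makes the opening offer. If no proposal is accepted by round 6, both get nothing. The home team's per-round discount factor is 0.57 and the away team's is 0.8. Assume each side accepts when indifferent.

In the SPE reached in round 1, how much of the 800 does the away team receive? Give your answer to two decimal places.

Work backward from the last round.
Round 6 (the home team proposes): rejection yields 0 for the away team; the home team offers 0 and keeps 800.
Round 5 (the away team proposes): the home team can get 800 next round, worth 0.57 × 800 = 456 now; the away team offers that and keeps 344.
Round 4 (the home team proposes): the away team can get 344 next round, worth 0.8 × 344 = 275.2 now. The home team offers 275.2 and keeps 800 − 275.2 = 524.8.
Round 3 (the away team proposes): the home team can get 524.8 next round, worth 0.57 × 524.8 = 299.136 now; the away team offers that and keeps 500.864.
Round 2 (the home team proposes): the away team can get 500.864 next round, worth 0.8 × 500.864 = 400.6912 now; the home team offers that and keeps 399.3088.
Round 1 (the away team proposes): the home team can get 399.3088 next round, worth 0.57 × 399.3088 = 227.606016 now, so the away team offers 227.606016, keeping 572.393984.

572.39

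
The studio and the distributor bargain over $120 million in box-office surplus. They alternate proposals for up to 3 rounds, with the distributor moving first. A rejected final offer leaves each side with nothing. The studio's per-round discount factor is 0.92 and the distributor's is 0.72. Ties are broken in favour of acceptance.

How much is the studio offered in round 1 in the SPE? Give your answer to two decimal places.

Round 3 (the distributor proposes): rejection yields 0 for the studio; the distributor offers 0 and keeps 120.
Round 2 (the studio proposes): the distributor can get 120 next round, worth 0.72 × 120 = 86.4 now. The studio offers 86.4 and keeps 120 − 86.4 = 33.6.
Round 1 (the distributor proposes): the studio can get 33.6 next round, worth 0.92 × 33.6 = 30.912 now, so the distributor offers 30.912, keeping 89.088.

30.91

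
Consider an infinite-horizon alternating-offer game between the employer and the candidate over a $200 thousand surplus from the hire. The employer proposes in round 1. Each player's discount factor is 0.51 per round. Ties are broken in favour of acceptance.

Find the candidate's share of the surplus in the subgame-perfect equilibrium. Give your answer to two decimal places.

In a stationary SPE each proposer offers the other exactly their discounted continuation value.
If the employer keeps x when proposing and the candidate keeps y when proposing, then x = 200 − 0.51y and y = 200 − 0.51x.
Solving: x = 200(1 − 0.51) / (1 − 0.51·0.51) = 98 / 0.7399 ≈ 132.4503.
The candidate gets 200 − 132.4503 ≈ 67.5497.

67.55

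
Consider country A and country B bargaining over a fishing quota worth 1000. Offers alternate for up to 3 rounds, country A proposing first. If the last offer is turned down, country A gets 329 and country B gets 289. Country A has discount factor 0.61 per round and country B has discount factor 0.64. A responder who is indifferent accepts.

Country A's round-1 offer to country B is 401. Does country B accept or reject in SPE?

Work out country B's continuation value if the offer is rejected.
Round 3 (country A proposes): country B gets 289 if talks fail, so country A offers 289 and keeps 711.
Round 2 (country B proposes): country A can get 711 next round, worth 0.61 × 711 = 433.71 now, so country B offers 433.71, keeping 566.29.
So by rejecting in round 1, country B gets 566.29 next round, worth 0.64 × 566.29 = 362.4256 now.
Offer 401 ≥ 362.4256, so country B accepts.

Accept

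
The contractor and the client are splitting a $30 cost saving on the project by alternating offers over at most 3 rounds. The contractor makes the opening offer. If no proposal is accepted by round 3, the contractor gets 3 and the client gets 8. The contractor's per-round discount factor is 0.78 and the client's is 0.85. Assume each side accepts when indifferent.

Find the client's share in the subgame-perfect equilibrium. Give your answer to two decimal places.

Solve by backward induction from round 3.
Round 3 (the contractor proposes): the client gets 8 if talks fail, so the contractor offers 8 and keeps 22.
Round 2 (the client proposes): the contractor can get 22 next round, worth 0.78 × 22 = 17.16 now. The client offers 17.16 and keeps 30 − 17.16 = 12.84.
Round 1 (the contractor proposes): the client can get 12.84 next round, worth 0.85 × 12.84 = 10.914 now, so the contractor offers 10.914, keeping 19.086.

10.91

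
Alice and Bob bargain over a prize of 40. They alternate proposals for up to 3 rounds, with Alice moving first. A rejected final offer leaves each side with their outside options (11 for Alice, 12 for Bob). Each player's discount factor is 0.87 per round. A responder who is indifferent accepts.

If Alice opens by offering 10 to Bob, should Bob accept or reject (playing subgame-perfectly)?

Reject

Round 3 (Alice proposes): Bob gets 12 if talks fail, so Alice offers 12 and keeps 28.
Round 2 (Bob proposes): Alice can get 28 next round, worth 0.87 × 28 = 24.36 now. Bob offers 24.36 and keeps 40 − 24.36 = 15.64.
So by rejecting in round 1, Bob gets 15.64 next round, worth 0.87 × 15.64 = 13.6068 now.
Offer 10 < 13.6068, so Bob rejects.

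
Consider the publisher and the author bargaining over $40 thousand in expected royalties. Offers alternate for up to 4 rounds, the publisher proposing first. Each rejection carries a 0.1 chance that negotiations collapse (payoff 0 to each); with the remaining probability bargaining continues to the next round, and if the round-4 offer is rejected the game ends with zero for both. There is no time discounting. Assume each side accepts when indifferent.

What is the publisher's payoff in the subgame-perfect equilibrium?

By backward induction:
Round 4 (the author proposes): rejection yields 0 for the publisher; the author offers 0 and keeps 40.
Round 3 (the publisher proposes): rejecting gives the author an expected 0.9 × 40 = 36; the publisher offers that and keeps 4.
Round 2 (the author proposes): rejecting gives the publisher an expected 0.9 × 4 = 3.6. The author offers 3.6 and keeps 40 − 3.6 = 36.4.
Round 1 (the publisher proposes): rejecting gives the author an expected 0.9 × 36.4 = 32.76, so the publisher offers 32.76, keeping 7.24.

7.24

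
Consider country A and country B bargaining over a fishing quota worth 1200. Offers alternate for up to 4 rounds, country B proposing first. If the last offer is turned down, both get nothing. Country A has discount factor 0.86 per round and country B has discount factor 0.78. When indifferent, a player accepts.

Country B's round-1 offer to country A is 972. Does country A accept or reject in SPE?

Accept

Round 4 (country A proposes): country B will accept anything ≥ 0, so country A offers 0 and keeps 1200.
Round 3 (country B proposes): country A can get 1200 next round, worth 0.86 × 1200 = 1032 now, so country B offers 1032, keeping 168.
Round 2 (country A proposes): country B can get 168 next round, worth 0.78 × 168 = 131.04 now, so country A offers 131.04, keeping 1068.96.
So by rejecting in round 1, country A gets 1068.96 next round, worth 0.86 × 1068.96 = 919.3056 now.
Offer 972 ≥ 919.3056, so country A accepts.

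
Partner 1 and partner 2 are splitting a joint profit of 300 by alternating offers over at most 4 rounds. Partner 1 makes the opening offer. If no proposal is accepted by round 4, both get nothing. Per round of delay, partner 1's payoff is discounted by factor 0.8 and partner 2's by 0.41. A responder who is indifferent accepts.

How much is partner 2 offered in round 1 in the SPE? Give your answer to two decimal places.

By backward induction:
Round 4 (partner 2 proposes): partner 1 will accept anything ≥ 0, so partner 2 offers 0 and keeps 300.
Round 3 (partner 1 proposes): partner 2 can get 300 next round, worth 0.41 × 300 = 123 now, so partner 1 offers 123, keeping 177.
Round 2 (partner 2 proposes): partner 1 can get 177 next round, worth 0.8 × 177 = 141.6 now; partner 2 offers that and keeps 158.4.
Round 1 (partner 1 proposes): partner 2 can get 158.4 next round, worth 0.41 × 158.4 = 64.944 now. Partner 1 offers 64.944 and keeps 300 − 64.944 = 235.056.

64.94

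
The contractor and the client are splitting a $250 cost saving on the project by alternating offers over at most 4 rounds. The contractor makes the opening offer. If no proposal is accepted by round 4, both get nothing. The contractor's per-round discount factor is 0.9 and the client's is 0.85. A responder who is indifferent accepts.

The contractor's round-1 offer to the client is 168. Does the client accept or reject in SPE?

Reject

Work out the client's continuation value if the offer is rejected.
Round 4 (the client proposes): the contractor will accept anything ≥ 0, so the client offers 0 and keeps 250.
Round 3 (the contractor proposes): the client can get 250 next round, worth 0.85 × 250 = 212.5 now. The contractor offers 212.5 and keeps 250 − 212.5 = 37.5.
Round 2 (the client proposes): the contractor can get 37.5 next round, worth 0.9 × 37.5 = 33.75 now. The client offers 33.75 and keeps 250 − 33.75 = 216.25.
So by rejecting in round 1, the client gets 216.25 next round, worth 0.85 × 216.25 = 183.8125 now.
Offer 168 < 183.8125, so the client rejects.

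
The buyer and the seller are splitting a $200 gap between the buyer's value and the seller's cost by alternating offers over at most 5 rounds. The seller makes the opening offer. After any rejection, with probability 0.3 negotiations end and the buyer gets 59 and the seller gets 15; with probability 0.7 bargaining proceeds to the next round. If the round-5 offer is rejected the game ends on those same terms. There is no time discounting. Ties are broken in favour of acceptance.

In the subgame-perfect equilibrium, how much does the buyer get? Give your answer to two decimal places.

98.43

Round 5 (the seller proposes): the buyer gets 59 if talks fail, so the seller offers 59 and keeps 141.
Round 4 (the buyer proposes): rejecting gives the seller an expected 0.7 × 141 + 0.3 × 15 = 103.2; the buyer offers that and keeps 96.8.
Round 3 (the seller proposes): rejecting gives the buyer an expected 0.7 × 96.8 + 0.3 × 59 = 85.46, so the seller offers 85.46, keeping 114.54.
Round 2 (the buyer proposes): rejecting gives the seller an expected 0.7 × 114.54 + 0.3 × 15 = 84.678, so the buyer offers 84.678, keeping 115.322.
Round 1 (the seller proposes): rejecting gives the buyer an expected 0.7 × 115.322 + 0.3 × 59 = 98.4254. The seller offers 98.4254 and keeps 200 − 98.4254 = 101.5746.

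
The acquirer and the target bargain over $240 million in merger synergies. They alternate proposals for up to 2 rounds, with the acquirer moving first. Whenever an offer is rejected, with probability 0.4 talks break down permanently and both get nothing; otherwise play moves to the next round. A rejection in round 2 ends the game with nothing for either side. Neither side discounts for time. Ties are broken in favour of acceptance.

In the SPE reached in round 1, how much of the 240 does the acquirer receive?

By backward induction:
Round 2 (the target proposes): the acquirer will accept anything ≥ 0, so the target offers 0 and keeps 240.
Round 1 (the acquirer proposes): rejecting gives the target an expected 0.6 × 240 = 144. The acquirer offers 144 and keeps 240 − 144 = 96.

96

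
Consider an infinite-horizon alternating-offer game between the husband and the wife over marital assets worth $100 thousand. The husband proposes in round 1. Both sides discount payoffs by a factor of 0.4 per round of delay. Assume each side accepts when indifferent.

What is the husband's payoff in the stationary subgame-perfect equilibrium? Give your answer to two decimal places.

When the husband proposes, the wife accepts any offer worth at least 0.4 times what the wife would get by proposing next round; and vice versa.
This gives x = 100 − 0.4y and y = 100 − 0.4x, where x and y are each side's share when it proposes.
Hence (1 − 0.4·0.4)x = 100(1 − 0.4), i.e. 0.84·x = 60.
x ≈ 71.4286; the wife's share is 100 − x ≈ 28.5714.

71.43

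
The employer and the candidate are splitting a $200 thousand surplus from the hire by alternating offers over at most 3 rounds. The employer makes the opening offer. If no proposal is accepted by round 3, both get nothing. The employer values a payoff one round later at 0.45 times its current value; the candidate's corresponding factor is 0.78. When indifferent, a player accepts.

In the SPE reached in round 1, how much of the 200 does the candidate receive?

85.8

Round 3 (the employer proposes): rejection yields 0 for the candidate; the employer offers 0 and keeps 200.
Round 2 (the candidate proposes): the employer can get 200 next round, worth 0.45 × 200 = 90 now; the candidate offers that and keeps 110.
Round 1 (the employer proposes): the candidate can get 110 next round, worth 0.78 × 110 = 85.8 now. The employer offers 85.8 and keeps 200 − 85.8 = 114.2.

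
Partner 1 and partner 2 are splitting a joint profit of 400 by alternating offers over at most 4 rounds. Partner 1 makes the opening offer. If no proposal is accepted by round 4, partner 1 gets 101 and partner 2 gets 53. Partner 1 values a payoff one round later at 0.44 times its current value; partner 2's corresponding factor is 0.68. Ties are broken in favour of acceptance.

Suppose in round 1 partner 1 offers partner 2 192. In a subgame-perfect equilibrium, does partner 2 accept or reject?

Reject

Round 4 (partner 2 proposes): partner 1 gets 101 if talks fail, so partner 2 offers 101 and keeps 299.
Round 3 (partner 1 proposes): partner 2 can get 299 next round, worth 0.68 × 299 = 203.32 now, so partner 1 offers 203.32, keeping 196.68.
Round 2 (partner 2 proposes): partner 1 can get 196.68 next round, worth 0.44 × 196.68 = 86.5392 now, so partner 2 offers 86.5392, keeping 313.4608.
So by rejecting in round 1, partner 2 gets 313.4608 next round, worth 0.68 × 313.4608 = 213.153344 now.
Offer 192 < 213.153344, so partner 2 rejects.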